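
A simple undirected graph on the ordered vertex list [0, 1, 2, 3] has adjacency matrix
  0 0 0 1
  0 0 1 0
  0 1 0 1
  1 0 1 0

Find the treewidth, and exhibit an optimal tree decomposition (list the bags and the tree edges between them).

Every bag has size at most 2, so the width is 2 − 1 = 1 and tw(G) ≤ 1. Since G has at least one edge (e.g. 0–3), it is not an edgeless graph, so tw(G) ≥ 1. Therefore the treewidth is 1.

Treewidth 1.
Bags: B1 = {0, 3}  B2 = {2, 3}  B3 = {1, 2}
Tree: B1–B2, B2–B3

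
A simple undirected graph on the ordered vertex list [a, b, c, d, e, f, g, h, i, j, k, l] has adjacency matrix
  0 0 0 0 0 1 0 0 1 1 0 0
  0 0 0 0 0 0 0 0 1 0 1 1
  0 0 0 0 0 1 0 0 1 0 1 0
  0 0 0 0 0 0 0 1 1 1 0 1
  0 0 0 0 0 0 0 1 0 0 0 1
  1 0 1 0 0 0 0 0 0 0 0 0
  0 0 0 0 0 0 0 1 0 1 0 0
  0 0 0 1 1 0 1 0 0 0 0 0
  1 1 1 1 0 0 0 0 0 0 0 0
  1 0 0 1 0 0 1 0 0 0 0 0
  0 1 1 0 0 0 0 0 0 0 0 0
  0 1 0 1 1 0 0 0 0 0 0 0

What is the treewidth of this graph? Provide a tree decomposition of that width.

Every bag has size at most 4, so the width is 4 − 1 = 3 and tw(G) ≤ 3. For the lower bound: the 4 vertex sets {c,f,k}, {a}, {i}, {b,d,j,l} are disjoint, each induces a connected subgraph, and every pair is joined by at least one edge of G. Contracting each set to a single vertex therefore yields K_{4} as a minor, and since treewidth is minor-monotone, tw(G) ≥ tw(K_{4}) = 3. The upper and lower bounds meet at 3, so that is the treewidth.

Treewidth 3.
One optimal decomposition is:
Bags: B1 = {a, c, f, k}  B2 = {a, c, i, k}  B3 = {a, b, i, k}  B4 = {a, b, i, j}  B5 = {b, d, i, j}  B6 = {b, d, j, l}  B7 = {d, g, j, l}  B8 = {d, g, h, l}  B9 = {e, g, h, l}
Tree: B1–B2, B2–B3, B3–B4, B4–B5, B5–B6, B6–B7, B7–B8, B8–B9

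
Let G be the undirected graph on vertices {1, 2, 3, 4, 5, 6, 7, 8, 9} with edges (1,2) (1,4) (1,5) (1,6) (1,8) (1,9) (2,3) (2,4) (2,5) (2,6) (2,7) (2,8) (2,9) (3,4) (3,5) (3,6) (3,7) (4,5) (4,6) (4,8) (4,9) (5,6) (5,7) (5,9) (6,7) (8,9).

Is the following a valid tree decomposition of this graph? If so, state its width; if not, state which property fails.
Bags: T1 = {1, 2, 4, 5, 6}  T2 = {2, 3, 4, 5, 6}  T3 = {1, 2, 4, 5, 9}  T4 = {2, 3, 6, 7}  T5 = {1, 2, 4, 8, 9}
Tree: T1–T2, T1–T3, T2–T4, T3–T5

A tree decomposition must satisfy three properties: every vertex lies in some bag; for every edge, both endpoints lie together in some bag; and for every vertex, the bags containing it form a connected subtree. Here edge (5,7) lies in no bag, so the decomposition is invalid.

No — edge (5,7) lies in no bag.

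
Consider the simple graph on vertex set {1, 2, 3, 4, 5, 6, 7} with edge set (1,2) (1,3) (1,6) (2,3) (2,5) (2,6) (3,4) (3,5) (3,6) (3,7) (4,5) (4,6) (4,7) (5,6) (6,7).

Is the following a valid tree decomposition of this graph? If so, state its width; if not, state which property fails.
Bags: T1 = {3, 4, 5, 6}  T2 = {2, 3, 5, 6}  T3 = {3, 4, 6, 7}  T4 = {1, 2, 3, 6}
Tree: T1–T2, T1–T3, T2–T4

Checking the three conditions: (i) the bags cover all of {1, 2, 3, 4, 5, 6, 7}; (ii) for each edge, some bag contains both endpoints; (iii) the bags containing any fixed vertex form a subtree. All hold, so the decomposition is valid with width 4 − 1 = 3.

Yes; width 3.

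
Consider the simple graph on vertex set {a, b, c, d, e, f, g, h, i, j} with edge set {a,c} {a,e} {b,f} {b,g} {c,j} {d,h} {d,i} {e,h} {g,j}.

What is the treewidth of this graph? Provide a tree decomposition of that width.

Every bag has size at most 2, so the width is 2 − 1 = 1 and tw(G) ≤ 1. G has an edge, so its treewidth is at least 1. The upper and lower bounds meet at 1, so that is the treewidth.

Treewidth 1.
One such decomposition:
Bags: B1 = {d, i}  B2 = {d, h}  B3 = {e, h}  B4 = {a, e}  B5 = {a, c}  B6 = {c, j}  B7 = {g, j}  B8 = {b, g}  B9 = {b, f}
Tree: B1–B2, B2–B3, B3–B4, B4–B5, B5–B6, B6–B7, B7–B8, B8–B9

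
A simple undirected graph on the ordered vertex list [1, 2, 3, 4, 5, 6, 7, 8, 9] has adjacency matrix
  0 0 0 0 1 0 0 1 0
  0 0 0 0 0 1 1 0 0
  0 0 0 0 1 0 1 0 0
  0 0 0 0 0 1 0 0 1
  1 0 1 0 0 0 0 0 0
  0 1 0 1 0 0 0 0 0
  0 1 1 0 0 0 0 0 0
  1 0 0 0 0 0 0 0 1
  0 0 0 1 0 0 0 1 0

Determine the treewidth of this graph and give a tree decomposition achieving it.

Every bag has size at most 3, so the width is 3 − 1 = 2 and tw(G) ≤ 2. Since 1–5–3–7–2–6–4–9–8–1 is a cycle in G, G is not acyclic. Forests are exactly the graphs of treewidth ≤ 1, so tw(G) ≥ 2. Combining the bounds, tw(G) = 2.

Treewidth 2.
Bags: B1 = {1, 3, 5}  B2 = {1, 3, 7}  B3 = {1, 2, 7}  B4 = {1, 2, 6}  B5 = {1, 4, 6}  B6 = {1, 4, 9}  B7 = {1, 8, 9}
Tree: B1–B2, B2–B3, B3–B4, B4–B5, B5–B6, B6–B7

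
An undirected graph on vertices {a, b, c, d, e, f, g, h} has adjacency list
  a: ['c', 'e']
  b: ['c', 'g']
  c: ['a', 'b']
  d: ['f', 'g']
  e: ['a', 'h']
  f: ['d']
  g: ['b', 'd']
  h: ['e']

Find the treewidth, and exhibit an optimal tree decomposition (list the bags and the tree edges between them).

Treewidth 1.
One optimal decomposition is:
Bags: B1 = {e, h}  B2 = {a, e}  B3 = {a, c}  B4 = {b, c}  B5 = {b, g}  B6 = {d, g}  B7 = {d, f}
Tree: B1–B2, B2–B3, B3–B4, B4–B5, B5–B6, B6–B7

Each bag holds 2 vertices, so the decomposition has width 1, which upper-bounds the treewidth. Since G has at least one edge (e.g. h–e), it is not an edgeless graph, so tw(G) ≥ 1. The upper and lower bounds meet at 1, so that is the treewidth.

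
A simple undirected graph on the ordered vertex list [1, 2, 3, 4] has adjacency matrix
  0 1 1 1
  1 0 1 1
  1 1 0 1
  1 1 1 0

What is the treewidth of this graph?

3

A width-3 tree decomposition is:
Bags: B1 = {1, 2, 3, 4}
Tree: (single bag)
With just one bag of size 4, the width is 4 − 1 = 3, so tw(G) ≤ 3. On the other hand G contains the 4-clique {1, 2, 3, 4}. A clique must lie in a single bag of any decomposition, so no decomposition can have width below 3. Combining the bounds, tw(G) = 3.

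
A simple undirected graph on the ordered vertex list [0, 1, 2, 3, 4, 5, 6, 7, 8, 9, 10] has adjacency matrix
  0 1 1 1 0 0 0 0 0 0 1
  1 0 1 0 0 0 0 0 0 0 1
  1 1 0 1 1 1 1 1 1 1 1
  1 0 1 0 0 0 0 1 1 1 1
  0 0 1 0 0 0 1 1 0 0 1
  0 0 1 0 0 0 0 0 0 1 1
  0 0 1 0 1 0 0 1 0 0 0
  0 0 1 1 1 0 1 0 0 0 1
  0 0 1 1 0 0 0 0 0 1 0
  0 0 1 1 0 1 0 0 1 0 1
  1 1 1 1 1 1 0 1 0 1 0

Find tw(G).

A width-3 tree decomposition is:
Bags: B1 = {0, 2, 3, 10}  B2 = {2, 3, 7, 10}  B3 = {2, 3, 9, 10}  B4 = {2, 4, 7, 10}  B5 = {2, 3, 8, 9}  B6 = {2, 5, 9, 10}  B7 = {0, 1, 2, 10}  B8 = {2, 4, 6, 7}
Tree: B1–B2, B2–B3, B2–B4, B3–B5, B3–B6, B1–B7, B4–B8
The largest bag has 4 vertices, giving width 3; this decomposition certifies tw(G) ≤ 3. On the other hand G contains the 4-clique {2, 3, 8, 9}. A clique must lie in a single bag of any decomposition, so no decomposition can have width below 3. Hence tw(G) = 3 exactly.

3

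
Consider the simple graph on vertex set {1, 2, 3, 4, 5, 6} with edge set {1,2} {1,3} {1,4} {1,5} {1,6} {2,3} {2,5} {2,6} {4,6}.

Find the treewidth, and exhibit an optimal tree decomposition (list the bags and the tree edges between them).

The largest bag has 3 vertices, giving width 2; this decomposition certifies tw(G) ≤ 2. For the lower bound, the 3 vertices {1, 2, 3} are pairwise adjacent, and any tree decomposition puts a clique entirely inside one bag — forcing width ≥ 2. The upper and lower bounds meet at 2, so that is the treewidth.

Treewidth 2.
Bags: B1 = {1, 2, 3}  B2 = {1, 2, 5}  B3 = {1, 2, 6}  B4 = {1, 4, 6}
Tree: B1–B2, B1–B3, B3–B4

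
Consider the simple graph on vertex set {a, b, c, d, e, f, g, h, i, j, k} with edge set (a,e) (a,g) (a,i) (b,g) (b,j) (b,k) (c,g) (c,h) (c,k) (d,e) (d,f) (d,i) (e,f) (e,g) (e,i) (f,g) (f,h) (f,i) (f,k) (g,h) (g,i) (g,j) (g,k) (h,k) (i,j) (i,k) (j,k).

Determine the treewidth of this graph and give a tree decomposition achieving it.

Treewidth 3.
One such decomposition:
Bags: B1 = {d, e, f, i}  B2 = {e, f, g, i}  B3 = {f, g, i, k}  B4 = {f, g, h, k}  B5 = {g, i, j, k}  B6 = {b, g, j, k}  B7 = {a, e, g, i}  B8 = {c, g, h, k}
Tree: B1–B2, B2–B3, B3–B4, B3–B5, B5–B6, B2–B7, B4–B8

Every bag has size at most 4, so the width is 4 − 1 = 3 and tw(G) ≤ 3. On the other hand G contains the 4-clique {d, e, f, i}. A clique must lie in a single bag of any decomposition, so no decomposition can have width below 3. Combining the bounds, tw(G) = 3.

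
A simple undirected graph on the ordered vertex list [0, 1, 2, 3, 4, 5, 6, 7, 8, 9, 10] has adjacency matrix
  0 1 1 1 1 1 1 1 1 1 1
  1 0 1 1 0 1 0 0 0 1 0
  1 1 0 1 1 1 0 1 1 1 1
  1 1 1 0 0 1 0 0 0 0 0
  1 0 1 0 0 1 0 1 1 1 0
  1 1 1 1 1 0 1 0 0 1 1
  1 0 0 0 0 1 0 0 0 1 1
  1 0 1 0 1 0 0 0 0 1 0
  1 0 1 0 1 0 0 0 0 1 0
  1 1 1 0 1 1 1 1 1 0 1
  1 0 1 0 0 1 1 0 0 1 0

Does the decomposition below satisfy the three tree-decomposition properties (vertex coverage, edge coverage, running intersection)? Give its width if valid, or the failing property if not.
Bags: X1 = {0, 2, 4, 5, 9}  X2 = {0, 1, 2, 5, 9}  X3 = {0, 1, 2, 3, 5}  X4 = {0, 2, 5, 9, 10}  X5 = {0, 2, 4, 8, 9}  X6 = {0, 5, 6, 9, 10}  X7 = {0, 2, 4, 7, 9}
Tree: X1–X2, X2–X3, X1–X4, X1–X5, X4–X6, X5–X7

Checking the three conditions: (i) the bags cover all of {0, 1, 2, 3, 4, 5, 6, 7, 8, 9, 10}; (ii) for each edge, some bag contains both endpoints; (iii) the bags containing any fixed vertex form a subtree. All hold, so the decomposition is valid with width 5 − 1 = 4.

Yes; width 4.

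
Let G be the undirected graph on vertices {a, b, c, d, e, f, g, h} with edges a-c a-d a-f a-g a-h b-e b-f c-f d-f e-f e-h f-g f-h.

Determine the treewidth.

2

A width-2 tree decomposition is:
Bags: B1 = {a, c, f}  B2 = {a, f, h}  B3 = {a, d, f}  B4 = {e, f, h}  B5 = {b, e, f}  B6 = {a, f, g}
Tree: B1–B2, B2–B3, B2–B4, B4–B5, B1–B6
Every bag has size at most 3, so the width is 3 − 1 = 2 and tw(G) ≤ 2. For the lower bound, the 3 vertices {e, f, h} are pairwise adjacent, and any tree decomposition puts a clique entirely inside one bag — forcing width ≥ 2. Hence tw(G) = 2 exactly.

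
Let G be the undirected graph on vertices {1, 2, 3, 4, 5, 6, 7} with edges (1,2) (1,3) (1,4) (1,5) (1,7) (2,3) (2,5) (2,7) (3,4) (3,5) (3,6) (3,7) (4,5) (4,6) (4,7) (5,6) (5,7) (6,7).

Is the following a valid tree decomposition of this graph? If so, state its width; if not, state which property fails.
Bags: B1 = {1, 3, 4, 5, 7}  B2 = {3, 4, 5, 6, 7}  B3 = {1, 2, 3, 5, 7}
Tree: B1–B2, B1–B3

Every vertex of G appears in some bag (union = {1, 2, 3, 4, 5, 6, 7}); every edge is covered by a bag; and for each vertex v the set of bags containing v is connected in the bag tree. The decomposition is therefore valid. The largest bag has 5 vertices, so the width is 4.

Yes; width 4.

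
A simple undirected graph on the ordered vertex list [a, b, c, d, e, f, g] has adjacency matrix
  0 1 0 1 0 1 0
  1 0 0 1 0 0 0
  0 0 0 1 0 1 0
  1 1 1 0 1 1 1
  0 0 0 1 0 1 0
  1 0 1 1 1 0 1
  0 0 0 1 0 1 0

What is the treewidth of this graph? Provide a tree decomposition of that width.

Treewidth 2.
One optimal decomposition is:
Bags: B1 = {a, b, d}  B2 = {a, d, f}  B3 = {c, d, f}  B4 = {d, e, f}  B5 = {d, f, g}
Tree: B1–B2, B2–B3, B2–B4, B2–B5

The largest bag has 3 vertices, giving width 2; this decomposition certifies tw(G) ≤ 2. For the lower bound, the 3 vertices {d, f, g} are pairwise adjacent, and any tree decomposition puts a clique entirely inside one bag — forcing width ≥ 2. Therefore the treewidth is 2.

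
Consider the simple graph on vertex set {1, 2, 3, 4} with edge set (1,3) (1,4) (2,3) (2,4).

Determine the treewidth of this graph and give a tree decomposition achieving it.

Treewidth 2.
One optimal decomposition is:
Bags: B1 = {1, 3, 4}  B2 = {2, 3, 4}
Tree: B1–B2

Every bag has size at most 3, so the width is 3 − 1 = 2 and tw(G) ≤ 2. For the lower bound, G contains the cycle 4–1–3–2–4, so G is not a forest; only forests have treewidth ≤ 1, hence tw(G) ≥ 2. Therefore the treewidth is 2.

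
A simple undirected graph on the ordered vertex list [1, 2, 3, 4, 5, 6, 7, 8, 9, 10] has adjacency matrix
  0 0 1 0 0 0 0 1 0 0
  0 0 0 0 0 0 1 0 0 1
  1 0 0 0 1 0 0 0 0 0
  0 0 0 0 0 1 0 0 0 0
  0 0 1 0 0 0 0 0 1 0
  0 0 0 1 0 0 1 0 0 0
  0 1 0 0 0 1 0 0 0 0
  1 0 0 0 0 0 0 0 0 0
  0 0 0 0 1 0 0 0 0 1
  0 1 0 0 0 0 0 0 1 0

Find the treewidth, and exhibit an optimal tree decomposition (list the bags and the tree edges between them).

Each bag holds 2 vertices, so the decomposition has width 1, which upper-bounds the treewidth. G has an edge, so its treewidth is at least 1. The upper and lower bounds meet at 1, so that is the treewidth.

Treewidth 1.
Bags: B1 = {1, 8}  B2 = {1, 3}  B3 = {3, 5}  B4 = {5, 9}  B5 = {9, 10}  B6 = {2, 10}  B7 = {2, 7}  B8 = {6, 7}  B9 = {4, 6}
Tree: B1–B2, B2–B3, B3–B4, B4–B5, B5–B6, B6–B7, B7–B8, B8–B9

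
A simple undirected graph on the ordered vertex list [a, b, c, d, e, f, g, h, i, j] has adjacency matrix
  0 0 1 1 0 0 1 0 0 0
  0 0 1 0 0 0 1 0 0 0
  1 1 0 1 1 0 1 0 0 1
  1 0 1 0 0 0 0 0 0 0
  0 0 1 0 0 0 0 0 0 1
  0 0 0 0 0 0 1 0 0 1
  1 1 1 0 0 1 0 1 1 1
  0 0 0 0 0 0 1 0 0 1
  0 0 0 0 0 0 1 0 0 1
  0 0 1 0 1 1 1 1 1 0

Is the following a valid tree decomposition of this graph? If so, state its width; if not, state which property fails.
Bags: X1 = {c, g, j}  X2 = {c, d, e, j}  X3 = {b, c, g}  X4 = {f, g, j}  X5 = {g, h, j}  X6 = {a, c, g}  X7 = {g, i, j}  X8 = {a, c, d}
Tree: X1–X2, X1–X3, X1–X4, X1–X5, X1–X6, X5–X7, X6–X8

A tree decomposition must satisfy three properties: every vertex lies in some bag; for every edge, both endpoints lie together in some bag; and for every vertex, the bags containing it form a connected subtree. Here bags containing vertex d are not connected in the tree, so the decomposition is invalid.

No — bags containing vertex d are not connected in the tree.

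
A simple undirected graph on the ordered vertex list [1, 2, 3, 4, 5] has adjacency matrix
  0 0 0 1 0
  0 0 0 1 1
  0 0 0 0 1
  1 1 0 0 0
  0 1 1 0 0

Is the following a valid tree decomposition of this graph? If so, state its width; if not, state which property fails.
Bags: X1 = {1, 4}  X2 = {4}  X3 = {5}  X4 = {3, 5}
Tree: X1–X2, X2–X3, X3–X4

A tree decomposition must satisfy three properties: every vertex lies in some bag; for every edge, both endpoints lie together in some bag; and for every vertex, the bags containing it form a connected subtree. Here vertex 2 appears in no bag, so the decomposition is invalid.

No — vertex 2 appears in no bag.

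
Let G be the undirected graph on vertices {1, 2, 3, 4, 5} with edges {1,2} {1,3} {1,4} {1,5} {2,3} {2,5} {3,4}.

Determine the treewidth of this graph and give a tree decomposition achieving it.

Treewidth 2.
One optimal decomposition is:
Bags: B1 = {1, 2, 5}  B2 = {1, 2, 3}  B3 = {1, 3, 4}
Tree: B1–B2, B2–B3

Each bag holds 3 vertices, so the decomposition has width 2, which upper-bounds the treewidth. On the other hand G contains the 3-clique {1, 2, 3}. A clique must lie in a single bag of any decomposition, so no decomposition can have width below 2. Therefore the treewidth is 2.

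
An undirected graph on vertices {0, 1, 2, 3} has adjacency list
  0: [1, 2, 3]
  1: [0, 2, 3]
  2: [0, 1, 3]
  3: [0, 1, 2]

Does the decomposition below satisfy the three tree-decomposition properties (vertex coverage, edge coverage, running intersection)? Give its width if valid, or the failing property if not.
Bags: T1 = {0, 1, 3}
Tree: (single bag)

No — vertex 2 appears in no bag.

A tree decomposition must satisfy three properties: every vertex lies in some bag; for every edge, both endpoints lie together in some bag; and for every vertex, the bags containing it form a connected subtree. Here vertex 2 appears in no bag, so the decomposition is invalid.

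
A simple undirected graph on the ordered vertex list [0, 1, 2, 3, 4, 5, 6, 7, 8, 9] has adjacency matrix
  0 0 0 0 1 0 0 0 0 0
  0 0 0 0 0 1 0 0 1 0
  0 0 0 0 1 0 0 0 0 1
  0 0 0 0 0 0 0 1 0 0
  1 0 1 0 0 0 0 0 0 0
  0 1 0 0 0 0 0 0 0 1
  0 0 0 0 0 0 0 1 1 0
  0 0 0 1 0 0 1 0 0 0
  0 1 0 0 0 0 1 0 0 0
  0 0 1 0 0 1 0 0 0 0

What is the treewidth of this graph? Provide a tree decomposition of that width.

Each bag holds 2 vertices, so the decomposition has width 1, which upper-bounds the treewidth. Since G has at least one edge (e.g. 3–7), it is not an edgeless graph, so tw(G) ≥ 1. Hence tw(G) = 1 exactly.

Treewidth 1.
One such decomposition:
Bags: B1 = {3, 7}  B2 = {6, 7}  B3 = {6, 8}  B4 = {1, 8}  B5 = {1, 5}  B6 = {5, 9}  B7 = {2, 9}  B8 = {2, 4}  B9 = {0, 4}
Tree: B1–B2, B2–B3, B3–B4, B4–B5, B5–B6, B6–B7, B7–B8, B8–B9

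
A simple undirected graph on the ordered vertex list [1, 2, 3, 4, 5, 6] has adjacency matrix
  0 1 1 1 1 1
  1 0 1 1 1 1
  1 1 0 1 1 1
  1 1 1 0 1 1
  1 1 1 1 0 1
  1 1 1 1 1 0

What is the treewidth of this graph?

5

A width-5 tree decomposition is:
Bags: B1 = {1, 2, 3, 4, 5, 6}
Tree: (single bag)
A single bag containing all 6 vertices is trivially a valid decomposition of width 5. On the other hand G contains the 6-clique {1, 2, 3, 4, 5, 6}. A clique must lie in a single bag of any decomposition, so no decomposition can have width below 5. Therefore the treewidth is 5.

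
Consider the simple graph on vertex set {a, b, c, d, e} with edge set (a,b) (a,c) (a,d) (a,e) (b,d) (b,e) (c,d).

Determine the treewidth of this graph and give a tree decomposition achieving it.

Treewidth 2.
One such decomposition:
Bags: B1 = {a, c, d}  B2 = {a, b, d}  B3 = {a, b, e}
Tree: B1–B2, B2–B3

Each bag holds 3 vertices, so the decomposition has width 2, which upper-bounds the treewidth. Conversely, {a, c, d} is a clique of size 3, and the vertices of any clique must share a bag in every tree decomposition; so some bag has ≥ 3 vertices and tw(G) ≥ 2. The upper and lower bounds meet at 2, so that is the treewidth.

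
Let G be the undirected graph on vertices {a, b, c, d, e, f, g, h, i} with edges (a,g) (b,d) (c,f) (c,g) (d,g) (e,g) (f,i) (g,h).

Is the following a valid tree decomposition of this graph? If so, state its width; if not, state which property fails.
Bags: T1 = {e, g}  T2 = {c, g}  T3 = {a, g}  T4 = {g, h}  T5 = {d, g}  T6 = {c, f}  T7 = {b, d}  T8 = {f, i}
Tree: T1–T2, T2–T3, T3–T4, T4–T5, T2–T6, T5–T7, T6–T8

Checking the three conditions: (i) the bags cover all of {a, b, c, d, e, f, g, h, i}; (ii) for each edge, some bag contains both endpoints; (iii) the bags containing any fixed vertex form a subtree. All hold, so the decomposition is valid with width 2 − 1 = 1.

Yes; width 1.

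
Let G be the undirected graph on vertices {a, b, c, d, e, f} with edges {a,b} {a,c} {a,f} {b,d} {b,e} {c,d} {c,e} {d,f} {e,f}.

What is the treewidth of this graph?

3

A width-3 tree decomposition is:
Bags: B1 = {b, c, e, f}  B2 = {b, c, d, f}  B3 = {a, b, c, f}
Tree: B1–B2, B2–B3
The largest bag has 4 vertices, giving width 3; this decomposition certifies tw(G) ≤ 3. For the lower bound: the 4 vertex sets {c,e}, {b,d}, {f}, {a} are disjoint, each induces a connected subgraph, and every pair is joined by at least one edge of G. Contracting each set to a single vertex therefore yields K_{4} as a minor, and since treewidth is minor-monotone, tw(G) ≥ tw(K_{4}) = 3. The upper and lower bounds meet at 3, so that is the treewidth.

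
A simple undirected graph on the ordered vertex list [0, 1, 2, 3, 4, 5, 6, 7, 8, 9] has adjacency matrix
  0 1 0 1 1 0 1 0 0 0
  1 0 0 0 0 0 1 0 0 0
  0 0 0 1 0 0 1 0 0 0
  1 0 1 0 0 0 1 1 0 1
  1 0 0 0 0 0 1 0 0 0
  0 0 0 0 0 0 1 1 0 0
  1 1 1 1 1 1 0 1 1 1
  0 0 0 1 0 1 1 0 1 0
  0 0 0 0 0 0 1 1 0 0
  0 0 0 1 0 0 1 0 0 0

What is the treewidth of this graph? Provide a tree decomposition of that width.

Treewidth 2.
One optimal decomposition is:
Bags: B1 = {2, 3, 6}  B2 = {3, 6, 7}  B3 = {3, 6, 9}  B4 = {0, 3, 6}  B5 = {5, 6, 7}  B6 = {6, 7, 8}  B7 = {0, 4, 6}  B8 = {0, 1, 6}
Tree: B1–B2, B1–B3, B2–B4, B2–B5, B5–B6, B4–B7, B4–B8

Each bag holds 3 vertices, so the decomposition has width 2, which upper-bounds the treewidth. For the lower bound, the 3 vertices {0, 1, 6} are pairwise adjacent, and any tree decomposition puts a clique entirely inside one bag — forcing width ≥ 2. Hence tw(G) = 2 exactly.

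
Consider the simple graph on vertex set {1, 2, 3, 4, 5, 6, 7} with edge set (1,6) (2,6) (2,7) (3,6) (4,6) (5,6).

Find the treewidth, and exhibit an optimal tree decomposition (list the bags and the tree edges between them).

Every bag has size at most 2, so the width is 2 − 1 = 1 and tw(G) ≤ 1. G has an edge, so its treewidth is at least 1. Combining the bounds, tw(G) = 1.

Treewidth 1.
Bags: B1 = {2, 6}  B2 = {4, 6}  B3 = {3, 6}  B4 = {5, 6}  B5 = {1, 6}  B6 = {2, 7}
Tree: B1–B2, B1–B3, B3–B4, B3–B5, B1–B6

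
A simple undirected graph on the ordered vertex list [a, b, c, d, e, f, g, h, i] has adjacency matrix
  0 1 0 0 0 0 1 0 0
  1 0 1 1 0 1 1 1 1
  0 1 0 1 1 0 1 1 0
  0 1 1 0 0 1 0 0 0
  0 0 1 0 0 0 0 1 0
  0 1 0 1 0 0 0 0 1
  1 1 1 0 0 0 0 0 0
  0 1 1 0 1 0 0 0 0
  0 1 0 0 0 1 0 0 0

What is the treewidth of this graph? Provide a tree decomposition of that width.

Treewidth 2.
One such decomposition:
Bags: B1 = {b, d, f}  B2 = {b, c, d}  B3 = {b, c, g}  B4 = {b, f, i}  B5 = {b, c, h}  B6 = {a, b, g}  B7 = {c, e, h}
Tree: B1–B2, B2–B3, B1–B4, B2–B5, B3–B6, B5–B7

Every bag has size at most 3, so the width is 3 − 1 = 2 and tw(G) ≤ 2. Conversely, {c, e, h} is a clique of size 3, and the vertices of any clique must share a bag in every tree decomposition; so some bag has ≥ 3 vertices and tw(G) ≥ 2. The upper and lower bounds meet at 2, so that is the treewidth.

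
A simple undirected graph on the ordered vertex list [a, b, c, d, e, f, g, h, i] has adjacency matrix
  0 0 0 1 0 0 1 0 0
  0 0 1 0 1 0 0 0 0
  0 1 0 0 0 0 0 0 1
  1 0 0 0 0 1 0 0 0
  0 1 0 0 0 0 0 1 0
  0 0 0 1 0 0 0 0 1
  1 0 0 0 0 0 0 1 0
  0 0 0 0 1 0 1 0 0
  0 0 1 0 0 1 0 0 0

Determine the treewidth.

2

A width-2 tree decomposition is:
Bags: B1 = {b, c, e}  B2 = {c, e, i}  B3 = {e, f, i}  B4 = {d, e, f}  B5 = {a, d, e}  B6 = {a, e, g}  B7 = {e, g, h}
Tree: B1–B2, B2–B3, B3–B4, B4–B5, B5–B6, B6–B7
Each bag holds 3 vertices, so the decomposition has width 2, which upper-bounds the treewidth. For the lower bound, G contains the cycle e–b–c–i–f–d–a–g–h–e, so G is not a forest; only forests have treewidth ≤ 1, hence tw(G) ≥ 2. Therefore the treewidth is 2.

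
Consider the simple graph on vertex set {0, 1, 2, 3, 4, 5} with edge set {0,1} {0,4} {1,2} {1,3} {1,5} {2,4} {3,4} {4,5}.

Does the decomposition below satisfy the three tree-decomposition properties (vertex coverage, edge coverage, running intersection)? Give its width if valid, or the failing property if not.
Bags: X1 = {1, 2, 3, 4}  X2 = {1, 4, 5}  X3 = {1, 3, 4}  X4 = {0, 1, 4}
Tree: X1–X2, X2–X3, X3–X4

No — bags containing vertex 3 are not connected in the tree.

A tree decomposition must satisfy three properties: every vertex lies in some bag; for every edge, both endpoints lie together in some bag; and for every vertex, the bags containing it form a connected subtree. Here bags containing vertex 3 are not connected in the tree, so the decomposition is invalid.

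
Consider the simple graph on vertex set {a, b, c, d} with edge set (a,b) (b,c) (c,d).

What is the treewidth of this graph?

A width-1 tree decomposition is:
Bags: B1 = {a, b}  B2 = {b, c}  B3 = {c, d}
Tree: B1–B2, B2–B3
The largest bag has 2 vertices, giving width 1; this decomposition certifies tw(G) ≤ 1. Since G has at least one edge (e.g. a–b), it is not an edgeless graph, so tw(G) ≥ 1. The upper and lower bounds meet at 1, so that is the treewidth.

1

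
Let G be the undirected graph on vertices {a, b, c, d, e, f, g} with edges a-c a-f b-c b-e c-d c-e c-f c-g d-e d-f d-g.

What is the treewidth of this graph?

2

A width-2 tree decomposition is:
Bags: B1 = {b, c, e}  B2 = {c, d, e}  B3 = {c, d, g}  B4 = {c, d, f}  B5 = {a, c, f}
Tree: B1–B2, B2–B3, B2–B4, B4–B5
The largest bag has 3 vertices, giving width 2; this decomposition certifies tw(G) ≤ 2. For the lower bound, the 3 vertices {c, d, g} are pairwise adjacent, and any tree decomposition puts a clique entirely inside one bag — forcing width ≥ 2. Hence tw(G) = 2 exactly.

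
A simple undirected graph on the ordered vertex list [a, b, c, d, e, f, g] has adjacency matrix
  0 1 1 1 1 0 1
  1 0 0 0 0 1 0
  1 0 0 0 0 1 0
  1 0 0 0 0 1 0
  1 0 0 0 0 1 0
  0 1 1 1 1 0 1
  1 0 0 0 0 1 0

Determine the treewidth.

2

A width-2 tree decomposition is:
Bags: B1 = {a, b, f}  B2 = {a, e, f}  B3 = {a, f, g}  B4 = {a, c, f}  B5 = {a, d, f}
Tree: B1–B2, B2–B3, B3–B4, B4–B5
Each bag holds 3 vertices, so the decomposition has width 2, which upper-bounds the treewidth. The edges a–b–f–e–a form a cycle, so G is not a tree and its treewidth is at least 2. The upper and lower bounds meet at 2, so that is the treewidth.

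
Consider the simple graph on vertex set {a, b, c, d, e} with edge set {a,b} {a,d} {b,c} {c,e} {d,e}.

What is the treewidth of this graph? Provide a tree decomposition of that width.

Treewidth 2.
One such decomposition:
Bags: B1 = {a, d, e}  B2 = {a, b, e}  B3 = {b, c, e}
Tree: B1–B2, B2–B3

The largest bag has 3 vertices, giving width 2; this decomposition certifies tw(G) ≤ 2. The edges e–d–a–b–c–e form a cycle, so G is not a tree and its treewidth is at least 2. Therefore the treewidth is 2.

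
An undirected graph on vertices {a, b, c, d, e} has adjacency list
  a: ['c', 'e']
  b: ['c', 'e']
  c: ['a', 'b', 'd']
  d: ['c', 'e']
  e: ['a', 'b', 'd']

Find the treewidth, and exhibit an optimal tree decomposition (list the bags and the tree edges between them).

Treewidth 2.
Bags: B1 = {b, c, e}  B2 = {a, c, e}  B3 = {c, d, e}
Tree: B1–B2, B2–B3

Each bag holds 3 vertices, so the decomposition has width 2, which upper-bounds the treewidth. For the lower bound, G contains the cycle b–c–a–e–b, so G is not a forest; only forests have treewidth ≤ 1, hence tw(G) ≥ 2. Therefore the treewidth is 2.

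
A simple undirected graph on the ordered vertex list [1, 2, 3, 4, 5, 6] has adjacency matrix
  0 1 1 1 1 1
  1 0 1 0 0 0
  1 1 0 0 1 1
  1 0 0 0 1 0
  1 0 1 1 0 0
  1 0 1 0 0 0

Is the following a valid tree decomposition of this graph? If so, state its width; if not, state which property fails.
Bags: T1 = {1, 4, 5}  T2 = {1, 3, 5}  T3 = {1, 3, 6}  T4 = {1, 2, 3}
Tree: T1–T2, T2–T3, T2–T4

Every vertex of G appears in some bag (union = {1, 2, 3, 4, 5, 6}); every edge is covered by a bag; and for each vertex v the set of bags containing v is connected in the bag tree. The decomposition is therefore valid. The largest bag has 3 vertices, so the width is 2.

Yes; width 2.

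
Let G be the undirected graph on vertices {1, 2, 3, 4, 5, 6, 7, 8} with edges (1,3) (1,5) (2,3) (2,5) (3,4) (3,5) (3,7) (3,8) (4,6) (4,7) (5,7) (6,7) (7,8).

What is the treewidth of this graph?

2

A width-2 tree decomposition is:
Bags: B1 = {3, 4, 7}  B2 = {3, 7, 8}  B3 = {3, 5, 7}  B4 = {1, 3, 5}  B5 = {2, 3, 5}  B6 = {4, 6, 7}
Tree: B1–B2, B2–B3, B3–B4, B4–B5, B1–B6
Each bag holds 3 vertices, so the decomposition has width 2, which upper-bounds the treewidth. Conversely, {3, 7, 8} is a clique of size 3, and the vertices of any clique must share a bag in every tree decomposition; so some bag has ≥ 3 vertices and tw(G) ≥ 2. Therefore the treewidth is 2.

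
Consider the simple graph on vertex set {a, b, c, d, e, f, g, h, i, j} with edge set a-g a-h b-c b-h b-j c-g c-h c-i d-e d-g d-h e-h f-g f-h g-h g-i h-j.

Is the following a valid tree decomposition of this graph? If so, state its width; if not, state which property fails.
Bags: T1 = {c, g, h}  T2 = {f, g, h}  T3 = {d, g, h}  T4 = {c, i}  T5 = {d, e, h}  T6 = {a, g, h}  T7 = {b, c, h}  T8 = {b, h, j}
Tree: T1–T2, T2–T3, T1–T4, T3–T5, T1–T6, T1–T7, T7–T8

A tree decomposition must satisfy three properties: every vertex lies in some bag; for every edge, both endpoints lie together in some bag; and for every vertex, the bags containing it form a connected subtree. Here edge (g,i) lies in no bag, so the decomposition is invalid.

No — edge (g,i) lies in no bag.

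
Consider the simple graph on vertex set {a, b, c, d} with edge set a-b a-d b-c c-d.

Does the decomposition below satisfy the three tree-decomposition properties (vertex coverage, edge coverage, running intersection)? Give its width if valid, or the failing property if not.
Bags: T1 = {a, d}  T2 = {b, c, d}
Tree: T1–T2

A tree decomposition must satisfy three properties: every vertex lies in some bag; for every edge, both endpoints lie together in some bag; and for every vertex, the bags containing it form a connected subtree. Here edge (b,a) lies in no bag, so the decomposition is invalid.

No — edge (b,a) lies in no bag.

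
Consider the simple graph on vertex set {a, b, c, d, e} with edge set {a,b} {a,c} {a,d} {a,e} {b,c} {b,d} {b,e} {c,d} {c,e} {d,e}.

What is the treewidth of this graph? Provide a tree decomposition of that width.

Treewidth 4.
One such decomposition:
Bags: B1 = {a, b, c, d, e}
Tree: (single bag)

With just one bag of size 5, the width is 5 − 1 = 4, so tw(G) ≤ 4. Conversely, {a, b, c, d, e} is a clique of size 5, and the vertices of any clique must share a bag in every tree decomposition; so some bag has ≥ 5 vertices and tw(G) ≥ 4. Therefore the treewidth is 4.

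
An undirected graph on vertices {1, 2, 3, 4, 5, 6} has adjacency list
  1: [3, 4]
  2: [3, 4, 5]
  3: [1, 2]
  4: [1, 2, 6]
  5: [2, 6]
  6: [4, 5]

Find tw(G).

A width-2 tree decomposition is:
Bags: B1 = {4, 5, 6}  B2 = {2, 4, 5}  B3 = {1, 2, 4}  B4 = {1, 2, 3}
Tree: B1–B2, B2–B3, B3–B4
Every bag has size at most 3, so the width is 3 − 1 = 2 and tw(G) ≤ 2. The edges 6–5–2–4–6 form a cycle, so G is not a tree and its treewidth is at least 2. Therefore the treewidth is 2.

2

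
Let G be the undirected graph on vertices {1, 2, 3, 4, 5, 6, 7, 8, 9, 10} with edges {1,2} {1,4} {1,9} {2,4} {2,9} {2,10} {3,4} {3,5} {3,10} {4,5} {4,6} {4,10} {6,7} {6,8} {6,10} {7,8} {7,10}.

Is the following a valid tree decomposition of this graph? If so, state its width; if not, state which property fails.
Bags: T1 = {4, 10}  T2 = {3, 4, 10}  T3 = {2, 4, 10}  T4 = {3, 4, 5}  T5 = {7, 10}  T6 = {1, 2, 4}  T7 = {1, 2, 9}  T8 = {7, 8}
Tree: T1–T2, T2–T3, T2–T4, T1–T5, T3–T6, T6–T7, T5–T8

No — vertex 6 appears in no bag.

A tree decomposition must satisfy three properties: every vertex lies in some bag; for every edge, both endpoints lie together in some bag; and for every vertex, the bags containing it form a connected subtree. Here vertex 6 appears in no bag, so the decomposition is invalid.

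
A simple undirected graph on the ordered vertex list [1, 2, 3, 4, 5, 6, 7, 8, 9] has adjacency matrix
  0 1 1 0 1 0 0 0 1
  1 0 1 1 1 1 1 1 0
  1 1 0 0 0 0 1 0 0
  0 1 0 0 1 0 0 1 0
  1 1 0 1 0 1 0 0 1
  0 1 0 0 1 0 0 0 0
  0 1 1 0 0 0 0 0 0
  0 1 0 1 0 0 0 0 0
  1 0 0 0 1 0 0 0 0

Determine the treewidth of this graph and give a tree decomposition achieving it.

Treewidth 2.
Bags: B1 = {1, 5, 9}  B2 = {1, 2, 5}  B3 = {1, 2, 3}  B4 = {2, 5, 6}  B5 = {2, 4, 5}  B6 = {2, 3, 7}  B7 = {2, 4, 8}
Tree: B1–B2, B2–B3, B2–B4, B2–B5, B3–B6, B5–B7

Every bag has size at most 3, so the width is 3 − 1 = 2 and tw(G) ≤ 2. For the lower bound, the 3 vertices {1, 5, 9} are pairwise adjacent, and any tree decomposition puts a clique entirely inside one bag — forcing width ≥ 2. Hence tw(G) = 2 exactly.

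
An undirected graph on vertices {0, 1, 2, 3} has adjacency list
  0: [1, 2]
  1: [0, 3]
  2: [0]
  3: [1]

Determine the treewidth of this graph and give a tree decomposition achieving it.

Treewidth 1.
One optimal decomposition is:
Bags: B1 = {1, 3}  B2 = {0, 1}  B3 = {0, 2}
Tree: B1–B2, B2–B3

Each bag holds 2 vertices, so the decomposition has width 1, which upper-bounds the treewidth. G has an edge, so its treewidth is at least 1. The upper and lower bounds meet at 1, so that is the treewidth.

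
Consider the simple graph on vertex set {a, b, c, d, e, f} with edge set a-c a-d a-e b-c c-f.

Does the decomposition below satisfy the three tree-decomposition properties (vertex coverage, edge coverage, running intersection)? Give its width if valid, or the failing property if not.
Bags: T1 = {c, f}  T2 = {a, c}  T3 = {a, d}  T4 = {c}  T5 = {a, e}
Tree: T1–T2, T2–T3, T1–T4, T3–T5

No — vertex b appears in no bag.

A tree decomposition must satisfy three properties: every vertex lies in some bag; for every edge, both endpoints lie together in some bag; and for every vertex, the bags containing it form a connected subtree. Here vertex b appears in no bag, so the decomposition is invalid.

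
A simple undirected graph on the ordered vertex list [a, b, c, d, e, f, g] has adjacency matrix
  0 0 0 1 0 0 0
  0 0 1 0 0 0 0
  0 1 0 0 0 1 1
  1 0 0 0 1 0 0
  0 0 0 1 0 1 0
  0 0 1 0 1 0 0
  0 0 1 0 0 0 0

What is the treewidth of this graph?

A width-1 tree decomposition is:
Bags: B1 = {c, f}  B2 = {e, f}  B3 = {d, e}  B4 = {b, c}  B5 = {c, g}  B6 = {a, d}
Tree: B1–B2, B2–B3, B1–B4, B1–B5, B3–B6
Every bag has size at most 2, so the width is 2 − 1 = 1 and tw(G) ≤ 1. Any graph with an edge has treewidth ≥ 1, and G has the edge c–f. Hence tw(G) = 1 exactly.

1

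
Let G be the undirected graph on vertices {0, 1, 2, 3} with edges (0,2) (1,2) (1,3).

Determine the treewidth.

1

A width-1 tree decomposition is:
Bags: B1 = {0, 2}  B2 = {1, 2}  B3 = {1, 3}
Tree: B1–B2, B2–B3
Every bag has size at most 2, so the width is 2 − 1 = 1 and tw(G) ≤ 1. Since G has at least one edge (e.g. 0–2), it is not an edgeless graph, so tw(G) ≥ 1. Hence tw(G) = 1 exactly.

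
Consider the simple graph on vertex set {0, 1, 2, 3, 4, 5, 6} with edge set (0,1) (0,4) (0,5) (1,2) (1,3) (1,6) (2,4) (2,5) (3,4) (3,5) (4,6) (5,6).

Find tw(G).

3

A width-3 tree decomposition is:
Bags: B1 = {1, 2, 4, 5}  B2 = {1, 4, 5, 6}  B3 = {1, 3, 4, 5}  B4 = {0, 1, 4, 5}
Tree: B1–B2, B2–B3, B3–B4
Every bag has size at most 4, so the width is 4 − 1 = 3 and tw(G) ≤ 3. For the lower bound: the 4 vertex sets {1,2}, {5,6}, {4}, {3} are disjoint, each induces a connected subgraph, and every pair is joined by at least one edge of G. Contracting each set to a single vertex therefore yields K_{4} as a minor, and since treewidth is minor-monotone, tw(G) ≥ tw(K_{4}) = 3. Therefore the treewidth is 3.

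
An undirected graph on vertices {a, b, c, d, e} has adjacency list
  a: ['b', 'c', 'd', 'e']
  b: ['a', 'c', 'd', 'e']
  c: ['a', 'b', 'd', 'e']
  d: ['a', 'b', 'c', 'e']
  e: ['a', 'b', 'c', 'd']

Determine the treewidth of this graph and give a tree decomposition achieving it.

Treewidth 4.
Bags: B1 = {a, b, c, d, e}
Tree: (single bag)

With just one bag of size 5, the width is 5 − 1 = 4, so tw(G) ≤ 4. On the other hand G contains the 5-clique {a, b, c, d, e}. A clique must lie in a single bag of any decomposition, so no decomposition can have width below 4. The upper and lower bounds meet at 4, so that is the treewidth.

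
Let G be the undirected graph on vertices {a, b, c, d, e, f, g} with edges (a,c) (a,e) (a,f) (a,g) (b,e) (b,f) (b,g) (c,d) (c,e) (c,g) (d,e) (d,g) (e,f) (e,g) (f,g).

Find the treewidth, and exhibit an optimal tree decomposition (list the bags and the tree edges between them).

The largest bag has 4 vertices, giving width 3; this decomposition certifies tw(G) ≤ 3. On the other hand G contains the 4-clique {c, d, e, g}. A clique must lie in a single bag of any decomposition, so no decomposition can have width below 3. The upper and lower bounds meet at 3, so that is the treewidth.

Treewidth 3.
One such decomposition:
Bags: B1 = {c, d, e, g}  B2 = {a, c, e, g}  B3 = {a, e, f, g}  B4 = {b, e, f, g}
Tree: B1–B2, B2–B3, B3–B4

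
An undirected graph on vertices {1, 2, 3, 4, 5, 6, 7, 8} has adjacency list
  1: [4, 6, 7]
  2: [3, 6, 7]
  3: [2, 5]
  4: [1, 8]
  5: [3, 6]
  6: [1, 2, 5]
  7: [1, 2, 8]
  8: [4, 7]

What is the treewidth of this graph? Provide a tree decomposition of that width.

Treewidth 2.
One such decomposition:
Bags: B1 = {1, 4, 8}  B2 = {1, 7, 8}  B3 = {1, 6, 7}  B4 = {2, 6, 7}  B5 = {2, 5, 6}  B6 = {2, 3, 5}
Tree: B1–B2, B2–B3, B3–B4, B4–B5, B5–B6

Each bag holds 3 vertices, so the decomposition has width 2, which upper-bounds the treewidth. The edges 4–8–7–1–4 form a cycle, so G is not a tree and its treewidth is at least 2. Hence tw(G) = 2 exactly.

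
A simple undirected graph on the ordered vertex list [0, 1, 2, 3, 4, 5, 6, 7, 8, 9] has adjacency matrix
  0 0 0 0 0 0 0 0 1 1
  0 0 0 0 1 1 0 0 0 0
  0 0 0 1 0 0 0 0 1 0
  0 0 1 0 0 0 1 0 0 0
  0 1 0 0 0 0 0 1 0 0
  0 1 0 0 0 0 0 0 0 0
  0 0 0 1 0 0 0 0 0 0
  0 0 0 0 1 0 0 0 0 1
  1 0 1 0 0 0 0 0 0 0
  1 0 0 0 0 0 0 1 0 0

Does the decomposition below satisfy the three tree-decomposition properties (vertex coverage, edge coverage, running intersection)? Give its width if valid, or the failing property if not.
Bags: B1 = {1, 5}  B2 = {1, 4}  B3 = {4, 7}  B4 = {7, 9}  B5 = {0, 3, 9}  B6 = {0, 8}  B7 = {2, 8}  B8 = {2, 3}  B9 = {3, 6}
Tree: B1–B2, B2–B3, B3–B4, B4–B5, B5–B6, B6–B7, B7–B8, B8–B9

A tree decomposition must satisfy three properties: every vertex lies in some bag; for every edge, both endpoints lie together in some bag; and for every vertex, the bags containing it form a connected subtree. Here bags containing vertex 3 are not connected in the tree, so the decomposition is invalid.

No — bags containing vertex 3 are not connected in the tree.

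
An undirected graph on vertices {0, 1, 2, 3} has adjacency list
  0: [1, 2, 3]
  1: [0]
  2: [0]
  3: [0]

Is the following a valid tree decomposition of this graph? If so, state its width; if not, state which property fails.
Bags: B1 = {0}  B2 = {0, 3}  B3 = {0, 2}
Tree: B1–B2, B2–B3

A tree decomposition must satisfy three properties: every vertex lies in some bag; for every edge, both endpoints lie together in some bag; and for every vertex, the bags containing it form a connected subtree. Here vertex 1 appears in no bag, so the decomposition is invalid.

No — vertex 1 appears in no bag.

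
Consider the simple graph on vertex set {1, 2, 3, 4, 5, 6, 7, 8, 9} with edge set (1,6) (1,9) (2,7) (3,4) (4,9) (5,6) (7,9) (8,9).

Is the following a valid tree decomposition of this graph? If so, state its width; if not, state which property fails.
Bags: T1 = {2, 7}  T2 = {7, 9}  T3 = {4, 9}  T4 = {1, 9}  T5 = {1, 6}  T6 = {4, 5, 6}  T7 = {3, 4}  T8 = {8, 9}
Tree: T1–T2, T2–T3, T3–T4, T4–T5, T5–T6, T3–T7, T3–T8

No — bags containing vertex 4 are not connected in the tree.

A tree decomposition must satisfy three properties: every vertex lies in some bag; for every edge, both endpoints lie together in some bag; and for every vertex, the bags containing it form a connected subtree. Here bags containing vertex 4 are not connected in the tree, so the decomposition is invalid.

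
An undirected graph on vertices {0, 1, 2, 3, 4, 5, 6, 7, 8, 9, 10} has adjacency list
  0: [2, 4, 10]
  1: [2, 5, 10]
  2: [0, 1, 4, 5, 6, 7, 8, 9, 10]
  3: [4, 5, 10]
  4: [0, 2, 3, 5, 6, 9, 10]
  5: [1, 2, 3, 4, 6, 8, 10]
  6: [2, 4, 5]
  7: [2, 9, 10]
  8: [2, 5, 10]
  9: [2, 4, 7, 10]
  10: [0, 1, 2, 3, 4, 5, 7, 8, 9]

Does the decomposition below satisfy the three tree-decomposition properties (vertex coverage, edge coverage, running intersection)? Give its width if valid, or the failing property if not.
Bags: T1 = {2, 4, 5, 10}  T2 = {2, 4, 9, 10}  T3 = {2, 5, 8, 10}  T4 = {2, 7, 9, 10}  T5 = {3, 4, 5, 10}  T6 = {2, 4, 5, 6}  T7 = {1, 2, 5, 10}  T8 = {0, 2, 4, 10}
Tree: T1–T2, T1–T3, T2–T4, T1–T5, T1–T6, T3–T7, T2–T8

Yes; width 3.

Vertex coverage: the bags together contain {0, 1, 2, 3, 4, 5, 6, 7, 8, 9, 10}, the full vertex set. Edge coverage: each edge of G has both endpoints in at least one bag. Running intersection: for every vertex, the bags containing it form a connected subtree. All three properties hold, so this is a valid tree decomposition of width max|bag| − 1 = 3, and hence tw(G) ≤ 3.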